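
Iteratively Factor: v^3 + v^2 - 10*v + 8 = (v - 1)*(v^2 + 2*v - 8) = (v - 2)*(v - 1)*(v + 4)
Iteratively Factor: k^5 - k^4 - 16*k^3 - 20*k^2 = (k)*(k^4 - k^3 - 16*k^2 - 20*k) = k*(k + 2)*(k^3 - 3*k^2 - 10*k) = k*(k - 5)*(k + 2)*(k^2 + 2*k) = k*(k - 5)*(k + 2)^2*(k)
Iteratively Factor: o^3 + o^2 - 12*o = (o - 3)*(o^2 + 4*o) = (o - 3)*(o + 4)*(o)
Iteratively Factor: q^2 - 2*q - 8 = (q - 4)*(q + 2)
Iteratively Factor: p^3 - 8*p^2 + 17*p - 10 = (p - 1)*(p^2 - 7*p + 10) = (p - 2)*(p - 1)*(p - 5)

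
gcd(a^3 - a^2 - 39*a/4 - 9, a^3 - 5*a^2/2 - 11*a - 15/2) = a + 3/2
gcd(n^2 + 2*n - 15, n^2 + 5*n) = n + 5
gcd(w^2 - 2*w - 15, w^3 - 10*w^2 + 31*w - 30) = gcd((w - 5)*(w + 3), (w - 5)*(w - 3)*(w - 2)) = w - 5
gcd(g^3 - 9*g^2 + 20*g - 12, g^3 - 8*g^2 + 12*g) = g^2 - 8*g + 12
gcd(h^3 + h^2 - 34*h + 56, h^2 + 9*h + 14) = h + 7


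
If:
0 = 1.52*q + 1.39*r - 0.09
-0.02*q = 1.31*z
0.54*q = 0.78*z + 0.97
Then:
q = 1.76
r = -1.86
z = -0.03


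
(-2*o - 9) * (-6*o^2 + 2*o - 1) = 12*o^3 + 50*o^2 - 16*o + 9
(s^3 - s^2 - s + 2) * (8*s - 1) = 8*s^4 - 9*s^3 - 7*s^2 + 17*s - 2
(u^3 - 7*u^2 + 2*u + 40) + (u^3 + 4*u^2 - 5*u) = 2*u^3 - 3*u^2 - 3*u + 40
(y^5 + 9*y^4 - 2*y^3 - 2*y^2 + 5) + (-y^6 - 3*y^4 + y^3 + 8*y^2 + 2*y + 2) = -y^6 + y^5 + 6*y^4 - y^3 + 6*y^2 + 2*y + 7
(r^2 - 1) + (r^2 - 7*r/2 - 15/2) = 2*r^2 - 7*r/2 - 17/2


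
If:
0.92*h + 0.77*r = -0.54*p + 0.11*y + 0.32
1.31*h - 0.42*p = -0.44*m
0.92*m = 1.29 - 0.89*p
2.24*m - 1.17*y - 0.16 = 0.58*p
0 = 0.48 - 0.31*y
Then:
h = -0.20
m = 0.99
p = 0.43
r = 0.57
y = 1.55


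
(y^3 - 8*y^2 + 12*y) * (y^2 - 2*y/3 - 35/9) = y^5 - 26*y^4/3 + 121*y^3/9 + 208*y^2/9 - 140*y/3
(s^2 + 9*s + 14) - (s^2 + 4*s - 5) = 5*s + 19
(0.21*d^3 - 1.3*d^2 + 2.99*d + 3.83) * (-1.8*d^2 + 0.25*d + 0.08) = -0.378*d^5 + 2.3925*d^4 - 5.6902*d^3 - 6.2505*d^2 + 1.1967*d + 0.3064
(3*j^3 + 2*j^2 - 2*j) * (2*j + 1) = 6*j^4 + 7*j^3 - 2*j^2 - 2*j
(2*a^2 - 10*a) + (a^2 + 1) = 3*a^2 - 10*a + 1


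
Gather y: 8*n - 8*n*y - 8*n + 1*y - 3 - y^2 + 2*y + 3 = -y^2 + y*(3 - 8*n)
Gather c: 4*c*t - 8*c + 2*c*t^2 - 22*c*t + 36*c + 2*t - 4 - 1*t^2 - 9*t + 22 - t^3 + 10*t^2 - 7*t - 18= c*(2*t^2 - 18*t + 28) - t^3 + 9*t^2 - 14*t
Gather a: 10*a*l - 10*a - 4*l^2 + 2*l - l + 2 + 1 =a*(10*l - 10) - 4*l^2 + l + 3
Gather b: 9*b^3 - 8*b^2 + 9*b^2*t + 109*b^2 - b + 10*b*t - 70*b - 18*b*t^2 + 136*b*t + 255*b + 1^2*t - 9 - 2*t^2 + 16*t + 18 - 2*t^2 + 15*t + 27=9*b^3 + b^2*(9*t + 101) + b*(-18*t^2 + 146*t + 184) - 4*t^2 + 32*t + 36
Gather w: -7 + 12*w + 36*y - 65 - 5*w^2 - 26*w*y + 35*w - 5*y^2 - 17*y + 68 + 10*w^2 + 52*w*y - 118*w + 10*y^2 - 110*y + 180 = 5*w^2 + w*(26*y - 71) + 5*y^2 - 91*y + 176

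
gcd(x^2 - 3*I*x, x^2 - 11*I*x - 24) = x - 3*I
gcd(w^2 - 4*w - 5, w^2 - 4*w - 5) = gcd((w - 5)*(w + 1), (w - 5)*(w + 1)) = w^2 - 4*w - 5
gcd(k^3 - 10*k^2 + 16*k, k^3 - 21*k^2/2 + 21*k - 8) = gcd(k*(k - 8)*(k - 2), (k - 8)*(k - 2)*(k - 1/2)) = k^2 - 10*k + 16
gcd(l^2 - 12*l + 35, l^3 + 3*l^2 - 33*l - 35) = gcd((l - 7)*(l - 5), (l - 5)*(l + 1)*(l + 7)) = l - 5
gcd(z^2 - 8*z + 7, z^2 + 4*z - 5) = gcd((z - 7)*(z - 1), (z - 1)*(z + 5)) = z - 1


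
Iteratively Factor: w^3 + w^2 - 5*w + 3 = (w - 1)*(w^2 + 2*w - 3) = (w - 1)*(w + 3)*(w - 1)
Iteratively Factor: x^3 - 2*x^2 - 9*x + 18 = (x + 3)*(x^2 - 5*x + 6) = (x - 2)*(x + 3)*(x - 3)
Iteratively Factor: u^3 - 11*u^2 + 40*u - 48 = (u - 4)*(u^2 - 7*u + 12) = (u - 4)^2*(u - 3)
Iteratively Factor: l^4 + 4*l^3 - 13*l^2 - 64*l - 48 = (l + 3)*(l^3 + l^2 - 16*l - 16) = (l + 1)*(l + 3)*(l^2 - 16) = (l + 1)*(l + 3)*(l + 4)*(l - 4)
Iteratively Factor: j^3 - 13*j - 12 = (j + 3)*(j^2 - 3*j - 4) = (j - 4)*(j + 3)*(j + 1)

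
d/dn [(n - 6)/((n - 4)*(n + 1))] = (-n^2 + 12*n - 22)/(n^4 - 6*n^3 + n^2 + 24*n + 16)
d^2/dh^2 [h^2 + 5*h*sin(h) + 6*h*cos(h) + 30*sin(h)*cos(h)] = -5*h*sin(h) - 6*h*cos(h) - 12*sin(h) - 60*sin(2*h) + 10*cos(h) + 2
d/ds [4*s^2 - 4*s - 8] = 8*s - 4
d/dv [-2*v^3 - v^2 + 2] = 2*v*(-3*v - 1)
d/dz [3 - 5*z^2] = -10*z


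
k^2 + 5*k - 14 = (k - 2)*(k + 7)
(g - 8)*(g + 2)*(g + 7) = g^3 + g^2 - 58*g - 112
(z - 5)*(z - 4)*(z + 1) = z^3 - 8*z^2 + 11*z + 20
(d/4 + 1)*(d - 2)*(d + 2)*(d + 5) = d^4/4 + 9*d^3/4 + 4*d^2 - 9*d - 20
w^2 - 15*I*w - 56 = (w - 8*I)*(w - 7*I)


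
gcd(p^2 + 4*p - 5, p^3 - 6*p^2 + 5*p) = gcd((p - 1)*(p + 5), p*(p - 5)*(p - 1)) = p - 1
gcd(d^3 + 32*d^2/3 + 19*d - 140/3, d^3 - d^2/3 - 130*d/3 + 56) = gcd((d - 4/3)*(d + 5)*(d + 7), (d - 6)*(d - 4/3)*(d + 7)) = d^2 + 17*d/3 - 28/3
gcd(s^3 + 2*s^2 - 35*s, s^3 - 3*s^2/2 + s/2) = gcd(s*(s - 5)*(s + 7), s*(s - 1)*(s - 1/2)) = s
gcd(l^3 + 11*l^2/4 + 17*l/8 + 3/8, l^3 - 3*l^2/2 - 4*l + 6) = 1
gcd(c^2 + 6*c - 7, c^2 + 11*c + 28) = c + 7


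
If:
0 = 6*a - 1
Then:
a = 1/6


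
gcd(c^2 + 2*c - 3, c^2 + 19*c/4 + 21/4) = c + 3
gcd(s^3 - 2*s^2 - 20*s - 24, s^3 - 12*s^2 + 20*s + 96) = s^2 - 4*s - 12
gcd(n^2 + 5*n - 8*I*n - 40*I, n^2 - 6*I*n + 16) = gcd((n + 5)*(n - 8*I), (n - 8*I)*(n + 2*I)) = n - 8*I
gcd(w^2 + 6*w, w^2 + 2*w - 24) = w + 6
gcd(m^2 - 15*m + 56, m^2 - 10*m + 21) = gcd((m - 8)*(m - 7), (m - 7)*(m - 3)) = m - 7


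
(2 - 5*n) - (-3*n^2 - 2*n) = 3*n^2 - 3*n + 2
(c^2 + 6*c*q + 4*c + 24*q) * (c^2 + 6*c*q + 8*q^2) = c^4 + 12*c^3*q + 4*c^3 + 44*c^2*q^2 + 48*c^2*q + 48*c*q^3 + 176*c*q^2 + 192*q^3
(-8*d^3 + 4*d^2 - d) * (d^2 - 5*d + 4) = -8*d^5 + 44*d^4 - 53*d^3 + 21*d^2 - 4*d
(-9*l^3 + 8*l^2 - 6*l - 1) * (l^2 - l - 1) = -9*l^5 + 17*l^4 - 5*l^3 - 3*l^2 + 7*l + 1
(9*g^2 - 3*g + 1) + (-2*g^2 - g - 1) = 7*g^2 - 4*g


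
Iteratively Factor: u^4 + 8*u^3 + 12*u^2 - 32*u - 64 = (u - 2)*(u^3 + 10*u^2 + 32*u + 32) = (u - 2)*(u + 2)*(u^2 + 8*u + 16) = (u - 2)*(u + 2)*(u + 4)*(u + 4)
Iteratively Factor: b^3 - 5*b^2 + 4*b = (b - 1)*(b^2 - 4*b) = b*(b - 1)*(b - 4)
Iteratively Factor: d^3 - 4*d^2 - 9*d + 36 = (d - 3)*(d^2 - d - 12) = (d - 4)*(d - 3)*(d + 3)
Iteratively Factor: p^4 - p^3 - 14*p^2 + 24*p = (p - 3)*(p^3 + 2*p^2 - 8*p) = (p - 3)*(p + 4)*(p^2 - 2*p) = (p - 3)*(p - 2)*(p + 4)*(p)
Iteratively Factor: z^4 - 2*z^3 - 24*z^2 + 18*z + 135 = (z + 3)*(z^3 - 5*z^2 - 9*z + 45) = (z - 3)*(z + 3)*(z^2 - 2*z - 15) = (z - 3)*(z + 3)^2*(z - 5)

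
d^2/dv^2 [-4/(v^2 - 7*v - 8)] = 8*(-v^2 + 7*v + (2*v - 7)^2 + 8)/(-v^2 + 7*v + 8)^3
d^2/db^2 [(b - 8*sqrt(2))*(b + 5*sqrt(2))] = 2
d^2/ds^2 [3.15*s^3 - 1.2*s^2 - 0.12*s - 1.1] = 18.9*s - 2.4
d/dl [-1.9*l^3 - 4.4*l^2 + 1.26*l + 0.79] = -5.7*l^2 - 8.8*l + 1.26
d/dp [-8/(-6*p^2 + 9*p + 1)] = 24*(3 - 4*p)/(-6*p^2 + 9*p + 1)^2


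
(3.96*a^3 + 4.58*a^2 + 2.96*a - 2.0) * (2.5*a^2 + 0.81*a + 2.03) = 9.9*a^5 + 14.6576*a^4 + 19.1486*a^3 + 6.695*a^2 + 4.3888*a - 4.06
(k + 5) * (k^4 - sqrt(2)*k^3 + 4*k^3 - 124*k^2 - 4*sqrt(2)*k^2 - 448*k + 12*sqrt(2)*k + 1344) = k^5 - sqrt(2)*k^4 + 9*k^4 - 104*k^3 - 9*sqrt(2)*k^3 - 1068*k^2 - 8*sqrt(2)*k^2 - 896*k + 60*sqrt(2)*k + 6720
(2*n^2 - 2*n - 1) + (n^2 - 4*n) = 3*n^2 - 6*n - 1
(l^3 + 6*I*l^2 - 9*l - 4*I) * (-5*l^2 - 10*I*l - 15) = -5*l^5 - 40*I*l^4 + 90*l^3 + 20*I*l^2 + 95*l + 60*I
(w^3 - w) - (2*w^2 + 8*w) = w^3 - 2*w^2 - 9*w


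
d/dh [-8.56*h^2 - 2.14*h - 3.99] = -17.12*h - 2.14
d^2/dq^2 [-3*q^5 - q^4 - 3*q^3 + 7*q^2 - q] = -60*q^3 - 12*q^2 - 18*q + 14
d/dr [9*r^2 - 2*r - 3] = 18*r - 2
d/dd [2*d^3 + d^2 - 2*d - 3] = 6*d^2 + 2*d - 2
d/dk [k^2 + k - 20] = 2*k + 1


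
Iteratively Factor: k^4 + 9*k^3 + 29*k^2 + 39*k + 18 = (k + 2)*(k^3 + 7*k^2 + 15*k + 9) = (k + 2)*(k + 3)*(k^2 + 4*k + 3) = (k + 1)*(k + 2)*(k + 3)*(k + 3)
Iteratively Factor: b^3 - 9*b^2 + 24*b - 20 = (b - 5)*(b^2 - 4*b + 4) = (b - 5)*(b - 2)*(b - 2)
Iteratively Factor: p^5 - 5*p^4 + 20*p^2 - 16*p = (p - 4)*(p^4 - p^3 - 4*p^2 + 4*p) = (p - 4)*(p - 1)*(p^3 - 4*p) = (p - 4)*(p - 1)*(p + 2)*(p^2 - 2*p) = (p - 4)*(p - 2)*(p - 1)*(p + 2)*(p)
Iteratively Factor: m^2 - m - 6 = (m - 3)*(m + 2)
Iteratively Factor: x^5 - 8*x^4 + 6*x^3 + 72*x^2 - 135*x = (x + 3)*(x^4 - 11*x^3 + 39*x^2 - 45*x) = (x - 3)*(x + 3)*(x^3 - 8*x^2 + 15*x) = (x - 3)^2*(x + 3)*(x^2 - 5*x) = (x - 5)*(x - 3)^2*(x + 3)*(x)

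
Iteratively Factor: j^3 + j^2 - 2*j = (j + 2)*(j^2 - j) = j*(j + 2)*(j - 1)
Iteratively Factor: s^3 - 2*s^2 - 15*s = (s + 3)*(s^2 - 5*s) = s*(s + 3)*(s - 5)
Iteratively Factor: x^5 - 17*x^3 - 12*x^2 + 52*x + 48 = (x + 3)*(x^4 - 3*x^3 - 8*x^2 + 12*x + 16) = (x + 1)*(x + 3)*(x^3 - 4*x^2 - 4*x + 16) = (x + 1)*(x + 2)*(x + 3)*(x^2 - 6*x + 8) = (x - 2)*(x + 1)*(x + 2)*(x + 3)*(x - 4)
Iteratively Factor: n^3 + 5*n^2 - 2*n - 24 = (n + 3)*(n^2 + 2*n - 8) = (n + 3)*(n + 4)*(n - 2)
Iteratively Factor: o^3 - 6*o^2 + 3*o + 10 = (o - 5)*(o^2 - o - 2) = (o - 5)*(o + 1)*(o - 2)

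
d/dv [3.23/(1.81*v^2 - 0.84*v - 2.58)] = (2.7132 - 11.6926*v)/(-1.81*v^2 + 0.84*v + 2.58)^2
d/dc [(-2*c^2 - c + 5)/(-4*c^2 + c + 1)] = 6*(-c^2 + 6*c - 1)/(16*c^4 - 8*c^3 - 7*c^2 + 2*c + 1)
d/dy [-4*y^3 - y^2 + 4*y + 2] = -12*y^2 - 2*y + 4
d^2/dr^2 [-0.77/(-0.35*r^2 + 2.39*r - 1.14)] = (-0.18865*r^2 + 1.28821*r + 0.77*(0.7*r - 2.39)*(1.4*r - 4.78) - 0.61446)/(0.35*r^2 - 2.39*r + 1.14)^3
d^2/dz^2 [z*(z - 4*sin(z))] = 4*z*sin(z) - 8*cos(z) + 2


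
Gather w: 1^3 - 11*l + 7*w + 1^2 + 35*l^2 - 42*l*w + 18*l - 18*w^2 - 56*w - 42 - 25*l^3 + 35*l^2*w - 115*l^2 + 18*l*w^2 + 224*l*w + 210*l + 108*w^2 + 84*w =-25*l^3 - 80*l^2 + 217*l + w^2*(18*l + 90) + w*(35*l^2 + 182*l + 35) - 40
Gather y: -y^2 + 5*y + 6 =-y^2 + 5*y + 6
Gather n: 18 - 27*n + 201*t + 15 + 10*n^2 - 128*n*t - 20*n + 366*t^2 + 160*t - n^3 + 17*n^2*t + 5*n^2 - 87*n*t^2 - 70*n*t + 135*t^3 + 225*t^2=-n^3 + n^2*(17*t + 15) + n*(-87*t^2 - 198*t - 47) + 135*t^3 + 591*t^2 + 361*t + 33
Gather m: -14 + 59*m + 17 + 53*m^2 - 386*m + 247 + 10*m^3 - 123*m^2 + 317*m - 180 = 10*m^3 - 70*m^2 - 10*m + 70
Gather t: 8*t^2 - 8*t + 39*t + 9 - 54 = 8*t^2 + 31*t - 45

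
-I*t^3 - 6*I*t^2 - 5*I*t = t*(t + 5)*(-I*t - I)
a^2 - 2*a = a*(a - 2)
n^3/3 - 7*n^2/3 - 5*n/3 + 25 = (n/3 + 1)*(n - 5)^2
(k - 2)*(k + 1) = k^2 - k - 2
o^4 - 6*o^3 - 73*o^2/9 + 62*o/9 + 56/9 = (o - 7)*(o - 1)*(o + 2/3)*(o + 4/3)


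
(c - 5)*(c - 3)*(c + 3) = c^3 - 5*c^2 - 9*c + 45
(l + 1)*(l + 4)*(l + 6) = l^3 + 11*l^2 + 34*l + 24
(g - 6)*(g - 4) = g^2 - 10*g + 24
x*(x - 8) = x^2 - 8*x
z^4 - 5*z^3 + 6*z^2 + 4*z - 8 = (z - 2)^3*(z + 1)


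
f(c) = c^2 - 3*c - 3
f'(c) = 2*c - 3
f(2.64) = -3.95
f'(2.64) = 2.28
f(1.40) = -5.24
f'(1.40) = -0.20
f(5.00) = 7.00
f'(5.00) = 7.00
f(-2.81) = 13.33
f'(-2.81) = -8.62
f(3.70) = -0.41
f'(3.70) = 4.40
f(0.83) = -4.80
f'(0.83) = -1.34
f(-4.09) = 26.00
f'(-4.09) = -11.18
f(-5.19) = 39.51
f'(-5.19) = -13.38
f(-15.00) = 267.00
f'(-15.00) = -33.00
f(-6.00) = 51.00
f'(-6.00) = -15.00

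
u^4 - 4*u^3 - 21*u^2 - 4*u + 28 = (u - 7)*(u - 1)*(u + 2)^2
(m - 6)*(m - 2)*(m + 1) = m^3 - 7*m^2 + 4*m + 12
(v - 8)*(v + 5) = v^2 - 3*v - 40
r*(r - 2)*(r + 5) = r^3 + 3*r^2 - 10*r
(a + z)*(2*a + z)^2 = 4*a^3 + 8*a^2*z + 5*a*z^2 + z^3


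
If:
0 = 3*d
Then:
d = 0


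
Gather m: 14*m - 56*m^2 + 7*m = -56*m^2 + 21*m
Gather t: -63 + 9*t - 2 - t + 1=8*t - 64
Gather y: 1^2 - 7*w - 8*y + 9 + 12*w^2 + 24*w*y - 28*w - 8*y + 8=12*w^2 - 35*w + y*(24*w - 16) + 18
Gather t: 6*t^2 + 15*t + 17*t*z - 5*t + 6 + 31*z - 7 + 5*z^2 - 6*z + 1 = 6*t^2 + t*(17*z + 10) + 5*z^2 + 25*z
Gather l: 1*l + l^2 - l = l^2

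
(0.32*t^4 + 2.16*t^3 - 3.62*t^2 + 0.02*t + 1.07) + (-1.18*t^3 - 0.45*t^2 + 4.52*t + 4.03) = 0.32*t^4 + 0.98*t^3 - 4.07*t^2 + 4.54*t + 5.1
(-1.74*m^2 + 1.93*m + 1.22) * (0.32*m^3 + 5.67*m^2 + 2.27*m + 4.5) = -0.5568*m^5 - 9.2482*m^4 + 7.3837*m^3 + 3.4685*m^2 + 11.4544*m + 5.49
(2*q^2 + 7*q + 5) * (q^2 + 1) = 2*q^4 + 7*q^3 + 7*q^2 + 7*q + 5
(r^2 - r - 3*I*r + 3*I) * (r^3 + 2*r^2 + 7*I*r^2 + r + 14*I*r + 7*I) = r^5 + r^4 + 4*I*r^4 + 20*r^3 + 4*I*r^3 + 20*r^2 - 4*I*r^2 - 21*r - 4*I*r - 21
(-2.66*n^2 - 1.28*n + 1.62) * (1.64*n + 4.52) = -4.3624*n^3 - 14.1224*n^2 - 3.1288*n + 7.3224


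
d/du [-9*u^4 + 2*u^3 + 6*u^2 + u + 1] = -36*u^3 + 6*u^2 + 12*u + 1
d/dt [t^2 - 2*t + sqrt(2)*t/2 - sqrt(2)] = 2*t - 2 + sqrt(2)/2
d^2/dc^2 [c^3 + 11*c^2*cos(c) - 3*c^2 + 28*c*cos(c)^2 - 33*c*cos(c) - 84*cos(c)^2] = -11*c^2*cos(c) - 44*c*sin(c) + 33*c*cos(c) - 56*c*cos(2*c) + 6*c + 66*sin(c) - 56*sin(2*c) + 22*cos(c) + 168*cos(2*c) - 6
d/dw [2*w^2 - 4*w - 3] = 4*w - 4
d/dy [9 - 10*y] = -10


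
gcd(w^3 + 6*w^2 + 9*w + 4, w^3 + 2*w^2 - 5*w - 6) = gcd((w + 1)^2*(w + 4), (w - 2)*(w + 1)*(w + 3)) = w + 1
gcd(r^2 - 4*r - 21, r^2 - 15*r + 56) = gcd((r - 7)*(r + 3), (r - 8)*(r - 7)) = r - 7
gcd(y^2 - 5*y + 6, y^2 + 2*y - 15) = y - 3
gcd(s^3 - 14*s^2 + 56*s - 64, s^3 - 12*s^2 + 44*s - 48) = s^2 - 6*s + 8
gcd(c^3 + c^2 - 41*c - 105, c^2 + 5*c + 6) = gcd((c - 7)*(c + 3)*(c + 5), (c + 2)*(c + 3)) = c + 3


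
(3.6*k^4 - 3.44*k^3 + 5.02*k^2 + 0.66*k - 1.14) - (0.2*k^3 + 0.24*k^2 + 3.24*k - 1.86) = 3.6*k^4 - 3.64*k^3 + 4.78*k^2 - 2.58*k + 0.72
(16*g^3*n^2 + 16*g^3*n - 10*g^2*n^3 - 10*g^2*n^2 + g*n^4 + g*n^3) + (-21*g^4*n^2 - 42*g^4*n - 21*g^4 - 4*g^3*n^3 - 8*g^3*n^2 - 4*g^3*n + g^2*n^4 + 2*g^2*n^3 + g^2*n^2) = -21*g^4*n^2 - 42*g^4*n - 21*g^4 - 4*g^3*n^3 + 8*g^3*n^2 + 12*g^3*n + g^2*n^4 - 8*g^2*n^3 - 9*g^2*n^2 + g*n^4 + g*n^3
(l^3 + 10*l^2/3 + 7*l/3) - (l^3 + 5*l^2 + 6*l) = -5*l^2/3 - 11*l/3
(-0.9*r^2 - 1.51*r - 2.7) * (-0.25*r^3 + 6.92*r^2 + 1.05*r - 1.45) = 0.225*r^5 - 5.8505*r^4 - 10.7192*r^3 - 18.9645*r^2 - 0.645500000000001*r + 3.915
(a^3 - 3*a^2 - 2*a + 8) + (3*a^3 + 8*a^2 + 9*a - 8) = 4*a^3 + 5*a^2 + 7*a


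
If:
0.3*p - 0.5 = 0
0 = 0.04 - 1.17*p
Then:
No Solution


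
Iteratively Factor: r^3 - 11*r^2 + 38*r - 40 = (r - 4)*(r^2 - 7*r + 10) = (r - 5)*(r - 4)*(r - 2)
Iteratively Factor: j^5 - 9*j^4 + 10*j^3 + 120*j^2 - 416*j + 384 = (j + 4)*(j^4 - 13*j^3 + 62*j^2 - 128*j + 96) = (j - 2)*(j + 4)*(j^3 - 11*j^2 + 40*j - 48) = (j - 4)*(j - 2)*(j + 4)*(j^2 - 7*j + 12) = (j - 4)^2*(j - 2)*(j + 4)*(j - 3)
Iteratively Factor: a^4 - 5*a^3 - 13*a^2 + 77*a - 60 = (a - 1)*(a^3 - 4*a^2 - 17*a + 60) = (a - 1)*(a + 4)*(a^2 - 8*a + 15) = (a - 3)*(a - 1)*(a + 4)*(a - 5)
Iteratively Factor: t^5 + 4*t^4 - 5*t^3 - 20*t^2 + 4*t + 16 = (t + 2)*(t^4 + 2*t^3 - 9*t^2 - 2*t + 8) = (t - 1)*(t + 2)*(t^3 + 3*t^2 - 6*t - 8) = (t - 1)*(t + 2)*(t + 4)*(t^2 - t - 2) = (t - 1)*(t + 1)*(t + 2)*(t + 4)*(t - 2)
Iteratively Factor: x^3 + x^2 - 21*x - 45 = (x + 3)*(x^2 - 2*x - 15) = (x - 5)*(x + 3)*(x + 3)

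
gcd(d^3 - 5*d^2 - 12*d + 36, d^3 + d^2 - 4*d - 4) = d - 2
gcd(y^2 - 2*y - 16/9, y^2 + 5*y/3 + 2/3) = y + 2/3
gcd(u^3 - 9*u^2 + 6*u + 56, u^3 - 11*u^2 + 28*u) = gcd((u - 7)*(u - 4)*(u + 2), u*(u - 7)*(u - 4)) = u^2 - 11*u + 28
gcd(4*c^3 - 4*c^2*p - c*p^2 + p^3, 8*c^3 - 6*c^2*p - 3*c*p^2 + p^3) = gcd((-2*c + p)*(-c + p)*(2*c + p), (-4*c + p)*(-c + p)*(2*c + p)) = -2*c^2 + c*p + p^2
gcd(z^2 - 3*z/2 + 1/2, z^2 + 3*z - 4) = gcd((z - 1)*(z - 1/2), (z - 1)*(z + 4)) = z - 1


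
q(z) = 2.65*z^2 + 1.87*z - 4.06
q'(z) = 5.3*z + 1.87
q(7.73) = 168.74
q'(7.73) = 42.84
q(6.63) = 124.82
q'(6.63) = 37.01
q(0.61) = -1.93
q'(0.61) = 5.10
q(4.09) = 47.92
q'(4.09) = 23.55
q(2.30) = 14.26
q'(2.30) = 14.06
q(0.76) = -1.11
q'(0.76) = 5.90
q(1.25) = 2.42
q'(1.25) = 8.50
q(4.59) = 60.35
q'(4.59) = 26.20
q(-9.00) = 193.76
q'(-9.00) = -45.83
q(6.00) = 102.56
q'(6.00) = 33.67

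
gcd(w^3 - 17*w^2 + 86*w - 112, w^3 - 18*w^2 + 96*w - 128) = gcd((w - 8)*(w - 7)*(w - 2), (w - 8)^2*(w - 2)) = w^2 - 10*w + 16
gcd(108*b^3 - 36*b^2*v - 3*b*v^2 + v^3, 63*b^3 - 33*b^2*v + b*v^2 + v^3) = -3*b + v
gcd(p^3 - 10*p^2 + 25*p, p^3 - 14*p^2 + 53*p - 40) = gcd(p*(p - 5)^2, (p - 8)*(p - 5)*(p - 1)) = p - 5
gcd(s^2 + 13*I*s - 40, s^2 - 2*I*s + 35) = s + 5*I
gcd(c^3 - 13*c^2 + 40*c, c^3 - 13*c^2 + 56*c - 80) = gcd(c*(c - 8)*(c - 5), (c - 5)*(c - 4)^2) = c - 5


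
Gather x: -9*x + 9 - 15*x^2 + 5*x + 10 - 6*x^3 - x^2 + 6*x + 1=-6*x^3 - 16*x^2 + 2*x + 20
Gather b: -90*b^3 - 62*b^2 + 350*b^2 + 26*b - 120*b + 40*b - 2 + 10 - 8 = -90*b^3 + 288*b^2 - 54*b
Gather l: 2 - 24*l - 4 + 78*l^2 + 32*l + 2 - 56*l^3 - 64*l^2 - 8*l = -56*l^3 + 14*l^2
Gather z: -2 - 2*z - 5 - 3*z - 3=-5*z - 10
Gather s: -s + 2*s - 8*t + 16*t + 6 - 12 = s + 8*t - 6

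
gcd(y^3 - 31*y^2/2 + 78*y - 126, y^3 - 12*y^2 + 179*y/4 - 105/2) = y^2 - 19*y/2 + 21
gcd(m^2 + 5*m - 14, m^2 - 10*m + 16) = m - 2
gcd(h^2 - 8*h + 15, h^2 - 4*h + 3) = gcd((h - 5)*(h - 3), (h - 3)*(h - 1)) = h - 3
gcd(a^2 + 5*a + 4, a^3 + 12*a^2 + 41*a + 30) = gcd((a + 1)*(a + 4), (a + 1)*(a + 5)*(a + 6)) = a + 1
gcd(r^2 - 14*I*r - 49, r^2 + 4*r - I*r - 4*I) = 1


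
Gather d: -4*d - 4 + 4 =-4*d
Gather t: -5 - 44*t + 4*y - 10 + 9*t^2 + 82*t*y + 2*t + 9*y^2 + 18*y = 9*t^2 + t*(82*y - 42) + 9*y^2 + 22*y - 15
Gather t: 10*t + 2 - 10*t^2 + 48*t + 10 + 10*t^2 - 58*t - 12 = 0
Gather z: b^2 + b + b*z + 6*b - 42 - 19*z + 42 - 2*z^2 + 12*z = b^2 + 7*b - 2*z^2 + z*(b - 7)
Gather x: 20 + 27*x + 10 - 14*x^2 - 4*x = -14*x^2 + 23*x + 30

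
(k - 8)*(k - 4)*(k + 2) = k^3 - 10*k^2 + 8*k + 64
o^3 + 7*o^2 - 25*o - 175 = (o - 5)*(o + 5)*(o + 7)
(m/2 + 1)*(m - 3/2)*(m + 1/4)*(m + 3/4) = m^4/2 + 3*m^3/4 - 37*m^2/32 - 93*m/64 - 9/32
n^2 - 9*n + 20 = (n - 5)*(n - 4)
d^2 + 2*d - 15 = (d - 3)*(d + 5)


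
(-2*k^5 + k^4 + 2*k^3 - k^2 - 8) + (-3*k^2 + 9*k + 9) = -2*k^5 + k^4 + 2*k^3 - 4*k^2 + 9*k + 1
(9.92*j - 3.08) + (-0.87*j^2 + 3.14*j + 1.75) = -0.87*j^2 + 13.06*j - 1.33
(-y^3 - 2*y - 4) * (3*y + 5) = -3*y^4 - 5*y^3 - 6*y^2 - 22*y - 20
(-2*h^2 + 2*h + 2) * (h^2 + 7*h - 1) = -2*h^4 - 12*h^3 + 18*h^2 + 12*h - 2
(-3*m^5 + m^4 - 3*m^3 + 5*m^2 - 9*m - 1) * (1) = -3*m^5 + m^4 - 3*m^3 + 5*m^2 - 9*m - 1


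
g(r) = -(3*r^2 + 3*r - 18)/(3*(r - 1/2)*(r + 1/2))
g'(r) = -(6*r + 3)/(3*(r - 1/2)*(r + 1/2)) + (3*r^2 + 3*r - 18)/(3*(r - 1/2)*(r + 1/2)^2) + (3*r^2 + 3*r - 18)/(3*(r - 1/2)^2*(r + 1/2)) = 4*(4*r^2 - 46*r + 1)/(16*r^4 - 8*r^2 + 1)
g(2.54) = -0.48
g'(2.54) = -0.59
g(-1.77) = 1.61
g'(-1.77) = 2.86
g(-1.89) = 1.30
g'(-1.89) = 2.32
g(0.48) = -269.88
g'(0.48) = -13118.49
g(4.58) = -0.94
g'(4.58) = -0.07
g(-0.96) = 8.99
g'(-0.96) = 27.07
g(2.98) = -0.68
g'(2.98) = -0.34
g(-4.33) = -0.46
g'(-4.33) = 0.20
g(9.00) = -1.04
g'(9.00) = 0.00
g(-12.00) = -0.88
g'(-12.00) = 0.01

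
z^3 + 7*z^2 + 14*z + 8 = (z + 1)*(z + 2)*(z + 4)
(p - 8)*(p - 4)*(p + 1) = p^3 - 11*p^2 + 20*p + 32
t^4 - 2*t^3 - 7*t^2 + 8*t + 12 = (t - 3)*(t - 2)*(t + 1)*(t + 2)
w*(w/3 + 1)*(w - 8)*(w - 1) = w^4/3 - 2*w^3 - 19*w^2/3 + 8*w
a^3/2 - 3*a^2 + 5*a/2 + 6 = (a/2 + 1/2)*(a - 4)*(a - 3)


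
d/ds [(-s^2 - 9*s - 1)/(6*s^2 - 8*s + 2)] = (31*s^2 + 4*s - 13)/(2*(9*s^4 - 24*s^3 + 22*s^2 - 8*s + 1))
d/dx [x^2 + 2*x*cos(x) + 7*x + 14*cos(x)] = -2*x*sin(x) + 2*x - 14*sin(x) + 2*cos(x) + 7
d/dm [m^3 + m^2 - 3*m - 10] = 3*m^2 + 2*m - 3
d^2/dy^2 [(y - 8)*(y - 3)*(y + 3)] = 6*y - 16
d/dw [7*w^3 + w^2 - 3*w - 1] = 21*w^2 + 2*w - 3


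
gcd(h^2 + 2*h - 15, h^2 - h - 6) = h - 3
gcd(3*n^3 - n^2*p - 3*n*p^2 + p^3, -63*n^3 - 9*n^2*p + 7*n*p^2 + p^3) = -3*n + p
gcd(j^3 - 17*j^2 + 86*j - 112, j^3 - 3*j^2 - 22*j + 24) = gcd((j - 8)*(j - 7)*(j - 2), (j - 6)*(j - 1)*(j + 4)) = 1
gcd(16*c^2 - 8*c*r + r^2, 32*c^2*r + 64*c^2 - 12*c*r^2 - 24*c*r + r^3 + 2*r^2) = -4*c + r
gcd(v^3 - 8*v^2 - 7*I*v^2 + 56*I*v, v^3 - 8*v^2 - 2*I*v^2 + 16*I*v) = v^2 - 8*v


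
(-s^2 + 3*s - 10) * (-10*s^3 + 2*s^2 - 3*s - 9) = 10*s^5 - 32*s^4 + 109*s^3 - 20*s^2 + 3*s + 90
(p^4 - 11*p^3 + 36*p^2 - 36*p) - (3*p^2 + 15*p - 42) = p^4 - 11*p^3 + 33*p^2 - 51*p + 42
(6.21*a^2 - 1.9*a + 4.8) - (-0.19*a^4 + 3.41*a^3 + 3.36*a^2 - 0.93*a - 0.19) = 0.19*a^4 - 3.41*a^3 + 2.85*a^2 - 0.97*a + 4.99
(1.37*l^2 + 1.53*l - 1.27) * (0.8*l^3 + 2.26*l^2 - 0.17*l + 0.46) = 1.096*l^5 + 4.3202*l^4 + 2.2089*l^3 - 2.5001*l^2 + 0.9197*l - 0.5842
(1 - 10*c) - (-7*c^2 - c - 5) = 7*c^2 - 9*c + 6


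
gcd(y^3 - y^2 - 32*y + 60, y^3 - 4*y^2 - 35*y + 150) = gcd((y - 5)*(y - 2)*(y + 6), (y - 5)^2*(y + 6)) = y^2 + y - 30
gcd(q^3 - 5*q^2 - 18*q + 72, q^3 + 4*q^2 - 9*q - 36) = q^2 + q - 12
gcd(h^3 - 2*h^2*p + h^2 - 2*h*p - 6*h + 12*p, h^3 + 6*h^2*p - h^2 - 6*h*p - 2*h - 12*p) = h - 2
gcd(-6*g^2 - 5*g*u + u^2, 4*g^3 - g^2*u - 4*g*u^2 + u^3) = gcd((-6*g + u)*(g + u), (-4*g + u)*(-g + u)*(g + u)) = g + u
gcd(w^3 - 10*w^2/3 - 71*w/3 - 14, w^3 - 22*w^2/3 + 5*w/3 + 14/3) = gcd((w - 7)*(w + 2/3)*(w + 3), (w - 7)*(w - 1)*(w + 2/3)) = w^2 - 19*w/3 - 14/3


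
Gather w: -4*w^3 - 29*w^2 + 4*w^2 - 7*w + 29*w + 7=-4*w^3 - 25*w^2 + 22*w + 7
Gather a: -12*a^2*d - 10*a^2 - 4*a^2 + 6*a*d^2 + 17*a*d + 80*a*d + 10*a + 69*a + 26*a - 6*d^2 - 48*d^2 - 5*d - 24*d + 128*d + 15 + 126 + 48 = a^2*(-12*d - 14) + a*(6*d^2 + 97*d + 105) - 54*d^2 + 99*d + 189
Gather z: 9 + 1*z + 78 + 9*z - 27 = 10*z + 60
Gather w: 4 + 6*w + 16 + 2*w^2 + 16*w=2*w^2 + 22*w + 20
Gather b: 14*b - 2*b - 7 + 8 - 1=12*b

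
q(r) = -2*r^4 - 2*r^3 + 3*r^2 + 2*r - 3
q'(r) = -8*r^3 - 6*r^2 + 6*r + 2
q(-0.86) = -2.32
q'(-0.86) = -2.51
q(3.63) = -399.13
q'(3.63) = -437.94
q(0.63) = -1.36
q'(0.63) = 1.40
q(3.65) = -407.96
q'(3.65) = -445.05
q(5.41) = -1934.30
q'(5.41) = -1407.87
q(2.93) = -169.09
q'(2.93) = -233.16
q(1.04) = -2.26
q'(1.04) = -7.25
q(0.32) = -2.14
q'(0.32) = 3.04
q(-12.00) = -37611.00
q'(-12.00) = 12890.00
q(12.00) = -44475.00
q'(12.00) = -14614.00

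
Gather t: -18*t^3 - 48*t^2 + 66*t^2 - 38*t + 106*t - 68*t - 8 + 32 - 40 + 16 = -18*t^3 + 18*t^2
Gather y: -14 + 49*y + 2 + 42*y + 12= 91*y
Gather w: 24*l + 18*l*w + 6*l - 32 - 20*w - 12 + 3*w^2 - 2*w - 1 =30*l + 3*w^2 + w*(18*l - 22) - 45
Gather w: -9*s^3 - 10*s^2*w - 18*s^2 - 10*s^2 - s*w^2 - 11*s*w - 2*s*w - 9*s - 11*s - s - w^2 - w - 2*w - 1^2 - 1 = -9*s^3 - 28*s^2 - 21*s + w^2*(-s - 1) + w*(-10*s^2 - 13*s - 3) - 2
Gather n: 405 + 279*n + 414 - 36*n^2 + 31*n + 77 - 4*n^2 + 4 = -40*n^2 + 310*n + 900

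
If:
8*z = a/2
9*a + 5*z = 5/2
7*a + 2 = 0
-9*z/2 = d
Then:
No Solution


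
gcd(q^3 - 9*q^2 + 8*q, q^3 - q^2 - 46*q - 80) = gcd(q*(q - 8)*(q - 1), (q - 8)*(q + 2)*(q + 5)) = q - 8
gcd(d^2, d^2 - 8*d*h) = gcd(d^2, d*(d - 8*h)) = d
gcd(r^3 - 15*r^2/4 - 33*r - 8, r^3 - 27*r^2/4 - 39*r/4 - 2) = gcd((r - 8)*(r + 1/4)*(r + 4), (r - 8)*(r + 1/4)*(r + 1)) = r^2 - 31*r/4 - 2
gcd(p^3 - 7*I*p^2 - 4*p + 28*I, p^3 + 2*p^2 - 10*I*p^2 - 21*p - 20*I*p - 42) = p^2 + p*(2 - 7*I) - 14*I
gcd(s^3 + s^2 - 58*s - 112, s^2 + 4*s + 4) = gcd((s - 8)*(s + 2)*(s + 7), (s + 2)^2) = s + 2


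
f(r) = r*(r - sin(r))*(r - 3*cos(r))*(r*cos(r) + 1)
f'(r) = r*(1 - cos(r))*(r - 3*cos(r))*(r*cos(r) + 1) + r*(r - sin(r))*(r - 3*cos(r))*(-r*sin(r) + cos(r)) + r*(r - sin(r))*(r*cos(r) + 1)*(3*sin(r) + 1) + (r - sin(r))*(r - 3*cos(r))*(r*cos(r) + 1) = -r*(r - sin(r))*(r - 3*cos(r))*(r*sin(r) - cos(r)) + r*(r - sin(r))*(r*cos(r) + 1)*(3*sin(r) + 1) - r*(r - 3*cos(r))*(r*cos(r) + 1)*(cos(r) - 1) + (r - sin(r))*(r - 3*cos(r))*(r*cos(r) + 1)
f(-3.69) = -72.85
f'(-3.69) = 198.32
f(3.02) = -104.89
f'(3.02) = -202.04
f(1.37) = 0.53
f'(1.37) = 3.67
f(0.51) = -0.03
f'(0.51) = -0.24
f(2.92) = -85.22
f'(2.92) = -190.27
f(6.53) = 1089.71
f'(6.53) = 600.67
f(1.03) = -0.14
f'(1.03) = 0.48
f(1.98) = 1.42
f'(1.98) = -10.53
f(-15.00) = -33939.95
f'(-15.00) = 32676.42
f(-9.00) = -4456.12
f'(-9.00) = 3556.51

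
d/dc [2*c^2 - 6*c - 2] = 4*c - 6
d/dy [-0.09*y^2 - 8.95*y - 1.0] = -0.18*y - 8.95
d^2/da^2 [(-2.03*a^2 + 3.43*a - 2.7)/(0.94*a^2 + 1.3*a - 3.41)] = (-1.77635683940025e-15*a^4 + 11.022816*a^3 - 53.356092*a^2 + 46.170732*a - 43.234866)/(0.830584*a^6 + 3.44604*a^5 - 4.273428*a^4 - 22.80512*a^3 + 15.502542*a^2 + 45.34959*a - 39.651821)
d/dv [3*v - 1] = 3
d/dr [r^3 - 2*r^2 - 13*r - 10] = 3*r^2 - 4*r - 13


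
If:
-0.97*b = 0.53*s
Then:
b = -0.54639175257732*s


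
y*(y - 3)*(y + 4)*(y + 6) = y^4 + 7*y^3 - 6*y^2 - 72*y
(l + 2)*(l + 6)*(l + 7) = l^3 + 15*l^2 + 68*l + 84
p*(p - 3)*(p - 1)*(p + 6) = p^4 + 2*p^3 - 21*p^2 + 18*p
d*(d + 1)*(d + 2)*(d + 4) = d^4 + 7*d^3 + 14*d^2 + 8*d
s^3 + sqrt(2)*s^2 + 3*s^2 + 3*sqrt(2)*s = s*(s + 3)*(s + sqrt(2))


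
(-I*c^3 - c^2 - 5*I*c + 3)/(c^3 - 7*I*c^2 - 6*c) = (I*c^3 + c^2 + 5*I*c - 3)/(c*(-c^2 + 7*I*c + 6))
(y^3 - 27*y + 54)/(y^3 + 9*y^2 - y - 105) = (y^2 + 3*y - 18)/(y^2 + 12*y + 35)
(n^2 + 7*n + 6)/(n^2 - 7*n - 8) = (n + 6)/(n - 8)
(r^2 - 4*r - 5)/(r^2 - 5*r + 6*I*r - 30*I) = (r + 1)/(r + 6*I)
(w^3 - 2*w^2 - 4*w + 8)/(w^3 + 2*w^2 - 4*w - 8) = (w - 2)/(w + 2)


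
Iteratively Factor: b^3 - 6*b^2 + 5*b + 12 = (b - 3)*(b^2 - 3*b - 4) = (b - 3)*(b + 1)*(b - 4)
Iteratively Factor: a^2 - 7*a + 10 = (a - 2)*(a - 5)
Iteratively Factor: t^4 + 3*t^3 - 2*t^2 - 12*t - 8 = (t + 2)*(t^3 + t^2 - 4*t - 4) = (t + 2)^2*(t^2 - t - 2) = (t - 2)*(t + 2)^2*(t + 1)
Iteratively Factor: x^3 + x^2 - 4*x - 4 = (x + 2)*(x^2 - x - 2) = (x - 2)*(x + 2)*(x + 1)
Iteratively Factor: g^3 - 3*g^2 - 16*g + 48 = (g - 4)*(g^2 + g - 12) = (g - 4)*(g - 3)*(g + 4)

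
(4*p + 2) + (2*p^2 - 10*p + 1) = 2*p^2 - 6*p + 3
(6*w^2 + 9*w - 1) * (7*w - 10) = 42*w^3 + 3*w^2 - 97*w + 10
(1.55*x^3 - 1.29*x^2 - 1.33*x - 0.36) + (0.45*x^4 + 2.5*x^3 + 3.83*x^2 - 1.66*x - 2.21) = 0.45*x^4 + 4.05*x^3 + 2.54*x^2 - 2.99*x - 2.57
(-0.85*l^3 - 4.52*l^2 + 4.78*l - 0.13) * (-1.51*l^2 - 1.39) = 1.2835*l^5 + 6.8252*l^4 - 6.0363*l^3 + 6.4791*l^2 - 6.6442*l + 0.1807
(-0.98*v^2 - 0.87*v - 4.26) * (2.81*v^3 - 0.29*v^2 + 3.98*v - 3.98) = -2.7538*v^5 - 2.1605*v^4 - 15.6187*v^3 + 1.6732*v^2 - 13.4922*v + 16.9548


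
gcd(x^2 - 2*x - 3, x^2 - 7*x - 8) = x + 1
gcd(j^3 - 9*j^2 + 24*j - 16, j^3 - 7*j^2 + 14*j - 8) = j^2 - 5*j + 4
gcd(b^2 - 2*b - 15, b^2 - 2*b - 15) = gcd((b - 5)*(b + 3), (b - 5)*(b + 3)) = b^2 - 2*b - 15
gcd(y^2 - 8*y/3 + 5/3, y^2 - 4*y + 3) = y - 1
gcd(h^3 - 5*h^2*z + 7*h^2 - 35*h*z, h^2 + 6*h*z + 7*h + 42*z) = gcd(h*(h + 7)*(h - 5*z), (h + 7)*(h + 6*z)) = h + 7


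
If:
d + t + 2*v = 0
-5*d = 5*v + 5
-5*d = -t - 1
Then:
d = 3/4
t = 11/4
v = -7/4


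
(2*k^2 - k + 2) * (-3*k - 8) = -6*k^3 - 13*k^2 + 2*k - 16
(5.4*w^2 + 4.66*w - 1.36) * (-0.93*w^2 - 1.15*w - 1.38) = -5.022*w^4 - 10.5438*w^3 - 11.5462*w^2 - 4.8668*w + 1.8768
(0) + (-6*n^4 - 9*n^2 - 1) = -6*n^4 - 9*n^2 - 1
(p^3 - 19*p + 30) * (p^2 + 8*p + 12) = p^5 + 8*p^4 - 7*p^3 - 122*p^2 + 12*p + 360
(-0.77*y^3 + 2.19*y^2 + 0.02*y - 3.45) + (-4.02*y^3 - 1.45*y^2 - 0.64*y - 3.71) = -4.79*y^3 + 0.74*y^2 - 0.62*y - 7.16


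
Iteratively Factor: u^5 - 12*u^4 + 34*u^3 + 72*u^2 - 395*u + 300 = (u - 4)*(u^4 - 8*u^3 + 2*u^2 + 80*u - 75) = (u - 4)*(u - 1)*(u^3 - 7*u^2 - 5*u + 75) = (u - 5)*(u - 4)*(u - 1)*(u^2 - 2*u - 15) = (u - 5)*(u - 4)*(u - 1)*(u + 3)*(u - 5)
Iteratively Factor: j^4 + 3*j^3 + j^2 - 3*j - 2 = (j + 2)*(j^3 + j^2 - j - 1) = (j + 1)*(j + 2)*(j^2 - 1) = (j + 1)^2*(j + 2)*(j - 1)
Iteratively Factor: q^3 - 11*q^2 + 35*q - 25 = (q - 5)*(q^2 - 6*q + 5) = (q - 5)^2*(q - 1)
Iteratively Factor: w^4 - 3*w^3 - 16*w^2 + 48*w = (w - 4)*(w^3 + w^2 - 12*w) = w*(w - 4)*(w^2 + w - 12) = w*(w - 4)*(w - 3)*(w + 4)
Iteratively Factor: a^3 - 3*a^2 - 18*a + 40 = (a - 2)*(a^2 - a - 20) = (a - 5)*(a - 2)*(a + 4)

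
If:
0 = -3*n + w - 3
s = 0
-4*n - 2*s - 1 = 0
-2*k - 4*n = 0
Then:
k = 1/2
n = -1/4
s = 0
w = 9/4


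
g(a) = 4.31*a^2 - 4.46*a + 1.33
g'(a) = 8.62*a - 4.46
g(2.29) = 13.72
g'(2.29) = 15.28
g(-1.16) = 12.30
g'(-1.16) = -14.46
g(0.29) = 0.40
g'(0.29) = -1.96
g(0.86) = 0.68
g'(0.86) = 2.95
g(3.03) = 27.39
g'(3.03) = 21.66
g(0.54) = 0.18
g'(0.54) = 0.19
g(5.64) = 113.27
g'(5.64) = 44.16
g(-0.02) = 1.42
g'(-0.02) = -4.63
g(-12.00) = 675.49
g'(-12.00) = -107.90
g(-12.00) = 675.49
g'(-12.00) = -107.90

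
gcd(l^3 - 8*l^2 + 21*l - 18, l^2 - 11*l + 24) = l - 3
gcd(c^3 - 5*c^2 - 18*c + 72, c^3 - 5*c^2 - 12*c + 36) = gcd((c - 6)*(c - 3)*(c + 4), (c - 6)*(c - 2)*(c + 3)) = c - 6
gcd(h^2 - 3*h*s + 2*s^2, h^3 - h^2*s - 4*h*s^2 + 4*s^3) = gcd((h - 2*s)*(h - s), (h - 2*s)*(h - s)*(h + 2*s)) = h^2 - 3*h*s + 2*s^2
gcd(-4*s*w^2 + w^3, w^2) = w^2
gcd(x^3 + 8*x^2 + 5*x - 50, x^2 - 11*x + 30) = 1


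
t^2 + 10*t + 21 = (t + 3)*(t + 7)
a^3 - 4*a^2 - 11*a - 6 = (a - 6)*(a + 1)^2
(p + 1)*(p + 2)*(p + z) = p^3 + p^2*z + 3*p^2 + 3*p*z + 2*p + 2*z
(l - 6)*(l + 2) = l^2 - 4*l - 12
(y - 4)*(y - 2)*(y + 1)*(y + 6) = y^4 + y^3 - 28*y^2 + 20*y + 48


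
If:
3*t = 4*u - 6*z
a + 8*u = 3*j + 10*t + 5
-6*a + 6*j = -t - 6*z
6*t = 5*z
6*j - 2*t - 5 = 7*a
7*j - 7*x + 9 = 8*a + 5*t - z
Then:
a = -1235/349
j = -3500/1047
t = -50/349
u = -255/698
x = 15133/7329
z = -60/349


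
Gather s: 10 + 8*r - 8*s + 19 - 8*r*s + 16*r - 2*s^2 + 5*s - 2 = 24*r - 2*s^2 + s*(-8*r - 3) + 27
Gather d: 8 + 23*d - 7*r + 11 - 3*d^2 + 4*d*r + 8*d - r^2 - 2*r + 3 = -3*d^2 + d*(4*r + 31) - r^2 - 9*r + 22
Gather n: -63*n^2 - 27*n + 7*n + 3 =-63*n^2 - 20*n + 3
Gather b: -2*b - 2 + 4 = 2 - 2*b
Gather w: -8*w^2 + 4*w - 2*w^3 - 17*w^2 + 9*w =-2*w^3 - 25*w^2 + 13*w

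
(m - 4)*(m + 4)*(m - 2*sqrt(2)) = m^3 - 2*sqrt(2)*m^2 - 16*m + 32*sqrt(2)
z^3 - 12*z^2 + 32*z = z*(z - 8)*(z - 4)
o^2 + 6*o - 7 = (o - 1)*(o + 7)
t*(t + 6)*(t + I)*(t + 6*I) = t^4 + 6*t^3 + 7*I*t^3 - 6*t^2 + 42*I*t^2 - 36*t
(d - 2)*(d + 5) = d^2 + 3*d - 10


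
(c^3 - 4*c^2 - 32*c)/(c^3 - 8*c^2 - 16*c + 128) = c/(c - 4)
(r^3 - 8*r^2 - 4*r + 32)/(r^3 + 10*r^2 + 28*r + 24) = (r^2 - 10*r + 16)/(r^2 + 8*r + 12)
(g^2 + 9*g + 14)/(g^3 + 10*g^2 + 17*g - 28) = (g + 2)/(g^2 + 3*g - 4)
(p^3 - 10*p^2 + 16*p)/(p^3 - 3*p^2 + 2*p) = (p - 8)/(p - 1)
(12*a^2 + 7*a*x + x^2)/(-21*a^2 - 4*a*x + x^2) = (4*a + x)/(-7*a + x)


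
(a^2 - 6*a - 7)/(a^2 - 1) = (a - 7)/(a - 1)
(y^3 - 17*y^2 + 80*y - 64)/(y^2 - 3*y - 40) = (y^2 - 9*y + 8)/(y + 5)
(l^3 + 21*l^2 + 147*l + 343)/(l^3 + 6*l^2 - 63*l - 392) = (l + 7)/(l - 8)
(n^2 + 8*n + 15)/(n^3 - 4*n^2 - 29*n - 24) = (n + 5)/(n^2 - 7*n - 8)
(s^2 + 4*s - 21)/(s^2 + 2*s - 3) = (s^2 + 4*s - 21)/(s^2 + 2*s - 3)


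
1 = 1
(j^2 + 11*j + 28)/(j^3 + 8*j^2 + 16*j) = (j + 7)/(j*(j + 4))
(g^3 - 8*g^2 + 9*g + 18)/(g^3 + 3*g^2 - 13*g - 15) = (g - 6)/(g + 5)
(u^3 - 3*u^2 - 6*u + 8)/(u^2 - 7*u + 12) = (u^2 + u - 2)/(u - 3)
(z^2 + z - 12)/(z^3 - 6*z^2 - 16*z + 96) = (z - 3)/(z^2 - 10*z + 24)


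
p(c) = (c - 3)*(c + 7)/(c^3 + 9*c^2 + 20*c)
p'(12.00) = 0.00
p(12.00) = 0.05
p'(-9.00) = 0.00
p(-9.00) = -0.13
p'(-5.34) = 24.79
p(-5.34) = 5.69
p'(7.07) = 0.00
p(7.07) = 0.06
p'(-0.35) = 8.33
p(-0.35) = 3.75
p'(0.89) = 1.20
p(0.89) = -0.65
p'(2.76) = 0.08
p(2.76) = -0.02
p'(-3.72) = -64.94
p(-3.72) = 16.53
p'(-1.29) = 0.15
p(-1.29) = 1.89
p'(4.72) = 0.01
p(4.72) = 0.05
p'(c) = (c - 3)*(c + 7)*(-3*c^2 - 18*c - 20)/(c^3 + 9*c^2 + 20*c)^2 + (c - 3)/(c^3 + 9*c^2 + 20*c) + (c + 7)/(c^3 + 9*c^2 + 20*c)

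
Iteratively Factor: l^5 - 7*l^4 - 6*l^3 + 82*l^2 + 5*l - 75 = (l - 5)*(l^4 - 2*l^3 - 16*l^2 + 2*l + 15) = (l - 5)*(l + 1)*(l^3 - 3*l^2 - 13*l + 15) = (l - 5)^2*(l + 1)*(l^2 + 2*l - 3) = (l - 5)^2*(l + 1)*(l + 3)*(l - 1)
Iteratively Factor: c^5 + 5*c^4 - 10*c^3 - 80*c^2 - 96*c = (c - 4)*(c^4 + 9*c^3 + 26*c^2 + 24*c) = (c - 4)*(c + 4)*(c^3 + 5*c^2 + 6*c) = (c - 4)*(c + 2)*(c + 4)*(c^2 + 3*c) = c*(c - 4)*(c + 2)*(c + 4)*(c + 3)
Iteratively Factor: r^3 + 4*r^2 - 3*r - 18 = (r + 3)*(r^2 + r - 6) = (r - 2)*(r + 3)*(r + 3)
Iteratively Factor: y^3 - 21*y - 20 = (y - 5)*(y^2 + 5*y + 4) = (y - 5)*(y + 1)*(y + 4)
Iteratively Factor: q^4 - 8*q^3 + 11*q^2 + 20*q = (q - 5)*(q^3 - 3*q^2 - 4*q) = (q - 5)*(q + 1)*(q^2 - 4*q) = q*(q - 5)*(q + 1)*(q - 4)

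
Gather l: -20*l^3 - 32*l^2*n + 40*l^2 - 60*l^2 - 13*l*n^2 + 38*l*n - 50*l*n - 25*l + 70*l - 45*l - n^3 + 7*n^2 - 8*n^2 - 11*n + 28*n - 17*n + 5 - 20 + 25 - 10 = -20*l^3 + l^2*(-32*n - 20) + l*(-13*n^2 - 12*n) - n^3 - n^2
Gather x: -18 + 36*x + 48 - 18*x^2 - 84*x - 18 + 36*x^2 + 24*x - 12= 18*x^2 - 24*x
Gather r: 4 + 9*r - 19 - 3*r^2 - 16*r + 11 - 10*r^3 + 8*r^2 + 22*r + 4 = -10*r^3 + 5*r^2 + 15*r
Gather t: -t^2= -t^2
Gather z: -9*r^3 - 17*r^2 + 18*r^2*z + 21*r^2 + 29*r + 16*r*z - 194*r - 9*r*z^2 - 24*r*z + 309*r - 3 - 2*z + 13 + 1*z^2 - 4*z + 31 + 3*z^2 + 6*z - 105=-9*r^3 + 4*r^2 + 144*r + z^2*(4 - 9*r) + z*(18*r^2 - 8*r) - 64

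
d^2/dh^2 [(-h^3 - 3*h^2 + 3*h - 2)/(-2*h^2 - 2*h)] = (-5*h^3 + 6*h^2 + 6*h + 2)/(h^3*(h^3 + 3*h^2 + 3*h + 1))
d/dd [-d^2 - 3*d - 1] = -2*d - 3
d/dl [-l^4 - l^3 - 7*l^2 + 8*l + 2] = -4*l^3 - 3*l^2 - 14*l + 8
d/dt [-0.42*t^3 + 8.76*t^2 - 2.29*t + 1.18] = -1.26*t^2 + 17.52*t - 2.29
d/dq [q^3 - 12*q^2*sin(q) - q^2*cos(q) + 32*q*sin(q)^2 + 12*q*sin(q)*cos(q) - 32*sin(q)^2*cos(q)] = q^2*sin(q) - 12*q^2*cos(q) + 3*q^2 - 24*q*sin(q) + 32*q*sin(2*q) - 2*q*cos(q) + 12*q*cos(2*q) + 8*sin(q) + 6*sin(2*q) - 24*sin(3*q) - 16*cos(2*q) + 16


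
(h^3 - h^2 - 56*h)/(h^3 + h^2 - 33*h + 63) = h*(h - 8)/(h^2 - 6*h + 9)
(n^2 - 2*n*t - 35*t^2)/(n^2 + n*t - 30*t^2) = (n^2 - 2*n*t - 35*t^2)/(n^2 + n*t - 30*t^2)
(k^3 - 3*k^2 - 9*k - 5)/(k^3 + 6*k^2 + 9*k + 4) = (k - 5)/(k + 4)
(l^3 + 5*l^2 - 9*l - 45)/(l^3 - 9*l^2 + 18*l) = (l^2 + 8*l + 15)/(l*(l - 6))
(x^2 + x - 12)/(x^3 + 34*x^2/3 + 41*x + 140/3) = 3*(x - 3)/(3*x^2 + 22*x + 35)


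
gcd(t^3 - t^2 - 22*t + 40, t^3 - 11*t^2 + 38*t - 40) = t^2 - 6*t + 8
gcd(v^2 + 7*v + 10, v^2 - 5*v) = 1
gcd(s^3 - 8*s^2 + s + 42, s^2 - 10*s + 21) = s^2 - 10*s + 21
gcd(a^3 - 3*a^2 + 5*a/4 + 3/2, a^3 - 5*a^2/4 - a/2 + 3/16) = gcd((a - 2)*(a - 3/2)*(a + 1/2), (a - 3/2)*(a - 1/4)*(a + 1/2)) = a^2 - a - 3/4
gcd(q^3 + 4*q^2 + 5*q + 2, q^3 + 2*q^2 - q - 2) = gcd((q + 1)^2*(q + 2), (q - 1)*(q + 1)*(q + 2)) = q^2 + 3*q + 2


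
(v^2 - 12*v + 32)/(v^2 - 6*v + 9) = (v^2 - 12*v + 32)/(v^2 - 6*v + 9)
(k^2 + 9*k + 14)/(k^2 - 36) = (k^2 + 9*k + 14)/(k^2 - 36)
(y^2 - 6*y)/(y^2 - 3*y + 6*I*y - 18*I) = y*(y - 6)/(y^2 - 3*y + 6*I*y - 18*I)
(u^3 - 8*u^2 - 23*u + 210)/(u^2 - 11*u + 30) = (u^2 - 2*u - 35)/(u - 5)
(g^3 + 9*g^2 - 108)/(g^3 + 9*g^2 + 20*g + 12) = (g^2 + 3*g - 18)/(g^2 + 3*g + 2)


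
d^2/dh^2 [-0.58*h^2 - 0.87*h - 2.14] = -1.16000000000000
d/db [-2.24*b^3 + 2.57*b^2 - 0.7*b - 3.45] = -6.72*b^2 + 5.14*b - 0.7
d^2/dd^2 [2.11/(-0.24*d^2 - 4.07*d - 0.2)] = (0.243072*d^2 + 4.122096*d - 2.11*(0.48*d + 4.07)*(0.96*d + 8.14) + 0.20256)/(0.24*d^2 + 4.07*d + 0.2)^3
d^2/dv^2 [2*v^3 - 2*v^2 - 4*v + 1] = 12*v - 4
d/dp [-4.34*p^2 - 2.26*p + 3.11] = -8.68*p - 2.26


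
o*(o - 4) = o^2 - 4*o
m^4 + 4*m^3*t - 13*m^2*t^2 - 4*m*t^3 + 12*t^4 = (m - 2*t)*(m - t)*(m + t)*(m + 6*t)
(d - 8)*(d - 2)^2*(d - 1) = d^4 - 13*d^3 + 48*d^2 - 68*d + 32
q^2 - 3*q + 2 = (q - 2)*(q - 1)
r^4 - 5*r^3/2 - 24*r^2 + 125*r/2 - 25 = (r - 5)*(r - 2)*(r - 1/2)*(r + 5)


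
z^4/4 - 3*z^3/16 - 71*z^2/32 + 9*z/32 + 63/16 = (z/4 + 1/2)*(z - 3)*(z - 3/2)*(z + 7/4)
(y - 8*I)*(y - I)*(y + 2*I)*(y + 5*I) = y^4 - 2*I*y^3 + 45*y^2 + 34*I*y + 80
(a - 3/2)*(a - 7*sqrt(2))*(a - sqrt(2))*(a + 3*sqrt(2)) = a^4 - 5*sqrt(2)*a^3 - 3*a^3/2 - 34*a^2 + 15*sqrt(2)*a^2/2 + 51*a + 42*sqrt(2)*a - 63*sqrt(2)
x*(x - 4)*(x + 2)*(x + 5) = x^4 + 3*x^3 - 18*x^2 - 40*x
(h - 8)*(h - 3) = h^2 - 11*h + 24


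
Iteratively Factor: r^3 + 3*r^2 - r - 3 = (r - 1)*(r^2 + 4*r + 3) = (r - 1)*(r + 3)*(r + 1)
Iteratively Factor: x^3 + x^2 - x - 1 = (x + 1)*(x^2 - 1) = (x - 1)*(x + 1)*(x + 1)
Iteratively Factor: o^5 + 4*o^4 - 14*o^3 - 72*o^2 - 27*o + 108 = (o + 3)*(o^4 + o^3 - 17*o^2 - 21*o + 36) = (o - 4)*(o + 3)*(o^3 + 5*o^2 + 3*o - 9) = (o - 4)*(o + 3)^2*(o^2 + 2*o - 3) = (o - 4)*(o + 3)^3*(o - 1)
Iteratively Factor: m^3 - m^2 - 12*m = (m - 4)*(m^2 + 3*m) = (m - 4)*(m + 3)*(m)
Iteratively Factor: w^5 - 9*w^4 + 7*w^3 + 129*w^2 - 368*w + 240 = (w - 4)*(w^4 - 5*w^3 - 13*w^2 + 77*w - 60) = (w - 4)*(w - 1)*(w^3 - 4*w^2 - 17*w + 60) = (w - 5)*(w - 4)*(w - 1)*(w^2 + w - 12) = (w - 5)*(w - 4)*(w - 3)*(w - 1)*(w + 4)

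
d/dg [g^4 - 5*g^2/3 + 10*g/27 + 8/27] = 4*g^3 - 10*g/3 + 10/27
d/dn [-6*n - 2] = -6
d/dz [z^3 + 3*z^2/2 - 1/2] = 3*z*(z + 1)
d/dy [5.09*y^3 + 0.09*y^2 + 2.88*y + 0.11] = 15.27*y^2 + 0.18*y + 2.88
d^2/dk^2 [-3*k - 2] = 0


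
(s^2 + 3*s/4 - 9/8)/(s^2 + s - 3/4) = (4*s - 3)/(2*(2*s - 1))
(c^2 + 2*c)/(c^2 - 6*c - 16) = c/(c - 8)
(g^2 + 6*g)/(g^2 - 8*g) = (g + 6)/(g - 8)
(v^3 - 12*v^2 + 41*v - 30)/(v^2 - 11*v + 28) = (v^3 - 12*v^2 + 41*v - 30)/(v^2 - 11*v + 28)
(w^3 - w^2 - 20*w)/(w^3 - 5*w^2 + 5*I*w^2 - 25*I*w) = (w + 4)/(w + 5*I)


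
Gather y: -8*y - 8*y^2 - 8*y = -8*y^2 - 16*y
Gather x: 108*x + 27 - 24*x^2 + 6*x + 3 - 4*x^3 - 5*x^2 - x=-4*x^3 - 29*x^2 + 113*x + 30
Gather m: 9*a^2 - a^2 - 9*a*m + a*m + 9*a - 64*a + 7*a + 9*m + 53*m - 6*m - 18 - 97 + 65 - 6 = 8*a^2 - 48*a + m*(56 - 8*a) - 56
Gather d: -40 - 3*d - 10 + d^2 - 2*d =d^2 - 5*d - 50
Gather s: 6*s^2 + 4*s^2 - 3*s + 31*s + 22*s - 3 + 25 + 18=10*s^2 + 50*s + 40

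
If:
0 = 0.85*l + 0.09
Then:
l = -0.11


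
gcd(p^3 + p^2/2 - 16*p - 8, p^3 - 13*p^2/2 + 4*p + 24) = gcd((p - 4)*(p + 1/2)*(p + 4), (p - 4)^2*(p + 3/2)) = p - 4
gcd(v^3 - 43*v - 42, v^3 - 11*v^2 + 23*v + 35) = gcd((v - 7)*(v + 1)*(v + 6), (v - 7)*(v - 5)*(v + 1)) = v^2 - 6*v - 7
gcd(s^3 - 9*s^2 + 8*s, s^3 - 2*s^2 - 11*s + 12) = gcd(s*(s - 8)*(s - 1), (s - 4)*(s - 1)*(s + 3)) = s - 1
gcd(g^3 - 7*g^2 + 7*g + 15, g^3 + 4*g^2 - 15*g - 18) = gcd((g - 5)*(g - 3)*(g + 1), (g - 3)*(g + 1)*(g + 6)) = g^2 - 2*g - 3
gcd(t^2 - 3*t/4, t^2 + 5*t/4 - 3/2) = t - 3/4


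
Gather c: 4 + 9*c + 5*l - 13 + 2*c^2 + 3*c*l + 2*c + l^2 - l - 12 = 2*c^2 + c*(3*l + 11) + l^2 + 4*l - 21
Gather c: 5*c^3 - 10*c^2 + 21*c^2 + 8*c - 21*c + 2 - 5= 5*c^3 + 11*c^2 - 13*c - 3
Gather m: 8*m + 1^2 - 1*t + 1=8*m - t + 2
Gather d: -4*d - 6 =-4*d - 6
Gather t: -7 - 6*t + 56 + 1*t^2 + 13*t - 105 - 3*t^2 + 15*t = -2*t^2 + 22*t - 56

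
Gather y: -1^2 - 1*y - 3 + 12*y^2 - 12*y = 12*y^2 - 13*y - 4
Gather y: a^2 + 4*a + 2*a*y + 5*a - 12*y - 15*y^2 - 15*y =a^2 + 9*a - 15*y^2 + y*(2*a - 27)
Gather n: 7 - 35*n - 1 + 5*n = 6 - 30*n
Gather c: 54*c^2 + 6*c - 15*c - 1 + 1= 54*c^2 - 9*c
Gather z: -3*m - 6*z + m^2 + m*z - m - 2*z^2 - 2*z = m^2 - 4*m - 2*z^2 + z*(m - 8)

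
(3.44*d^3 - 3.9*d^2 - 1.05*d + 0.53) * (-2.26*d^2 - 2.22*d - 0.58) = -7.7744*d^5 + 1.1772*d^4 + 9.0358*d^3 + 3.3952*d^2 - 0.5676*d - 0.3074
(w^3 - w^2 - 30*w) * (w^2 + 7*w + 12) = w^5 + 6*w^4 - 25*w^3 - 222*w^2 - 360*w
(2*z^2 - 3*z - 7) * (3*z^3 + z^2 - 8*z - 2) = 6*z^5 - 7*z^4 - 40*z^3 + 13*z^2 + 62*z + 14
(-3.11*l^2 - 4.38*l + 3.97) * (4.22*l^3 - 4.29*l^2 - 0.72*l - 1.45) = -13.1242*l^5 - 5.1417*l^4 + 37.7828*l^3 - 9.3682*l^2 + 3.4926*l - 5.7565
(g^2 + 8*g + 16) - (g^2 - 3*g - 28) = 11*g + 44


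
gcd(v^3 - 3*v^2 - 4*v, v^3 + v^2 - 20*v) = v^2 - 4*v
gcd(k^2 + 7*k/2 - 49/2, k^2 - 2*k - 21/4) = k - 7/2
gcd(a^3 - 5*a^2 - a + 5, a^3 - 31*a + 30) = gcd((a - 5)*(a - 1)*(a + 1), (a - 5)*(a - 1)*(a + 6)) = a^2 - 6*a + 5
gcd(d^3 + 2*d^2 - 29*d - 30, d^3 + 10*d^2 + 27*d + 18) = d^2 + 7*d + 6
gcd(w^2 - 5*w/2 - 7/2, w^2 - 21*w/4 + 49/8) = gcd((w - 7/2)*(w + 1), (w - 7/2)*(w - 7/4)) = w - 7/2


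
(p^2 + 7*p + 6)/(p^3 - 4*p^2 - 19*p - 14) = (p + 6)/(p^2 - 5*p - 14)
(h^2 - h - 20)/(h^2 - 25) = (h + 4)/(h + 5)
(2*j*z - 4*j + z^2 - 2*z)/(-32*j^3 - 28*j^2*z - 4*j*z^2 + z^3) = (z - 2)/(-16*j^2 - 6*j*z + z^2)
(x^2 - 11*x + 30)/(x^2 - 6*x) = (x - 5)/x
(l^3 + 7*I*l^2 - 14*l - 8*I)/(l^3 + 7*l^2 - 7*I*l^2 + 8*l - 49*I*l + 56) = (l^2 + 6*I*l - 8)/(l^2 + l*(7 - 8*I) - 56*I)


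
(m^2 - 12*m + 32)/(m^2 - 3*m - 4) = (m - 8)/(m + 1)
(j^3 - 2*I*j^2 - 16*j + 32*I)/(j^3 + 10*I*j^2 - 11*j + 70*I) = (j^2 - 16)/(j^2 + 12*I*j - 35)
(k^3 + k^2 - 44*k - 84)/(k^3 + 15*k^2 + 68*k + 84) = (k - 7)/(k + 7)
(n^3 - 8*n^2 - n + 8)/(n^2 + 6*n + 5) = (n^2 - 9*n + 8)/(n + 5)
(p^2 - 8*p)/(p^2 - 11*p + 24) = p/(p - 3)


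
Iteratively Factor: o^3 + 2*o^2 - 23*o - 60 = (o + 3)*(o^2 - o - 20) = (o + 3)*(o + 4)*(o - 5)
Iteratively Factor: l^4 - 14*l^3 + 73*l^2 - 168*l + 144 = (l - 4)*(l^3 - 10*l^2 + 33*l - 36) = (l - 4)*(l - 3)*(l^2 - 7*l + 12) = (l - 4)*(l - 3)^2*(l - 4)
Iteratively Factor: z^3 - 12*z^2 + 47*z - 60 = (z - 5)*(z^2 - 7*z + 12) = (z - 5)*(z - 4)*(z - 3)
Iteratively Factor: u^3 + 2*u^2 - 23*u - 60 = (u + 3)*(u^2 - u - 20) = (u - 5)*(u + 3)*(u + 4)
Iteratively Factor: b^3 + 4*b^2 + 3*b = (b)*(b^2 + 4*b + 3) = b*(b + 1)*(b + 3)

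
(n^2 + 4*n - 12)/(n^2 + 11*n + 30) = (n - 2)/(n + 5)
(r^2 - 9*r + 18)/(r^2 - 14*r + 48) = (r - 3)/(r - 8)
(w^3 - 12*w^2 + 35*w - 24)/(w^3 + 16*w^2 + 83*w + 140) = (w^3 - 12*w^2 + 35*w - 24)/(w^3 + 16*w^2 + 83*w + 140)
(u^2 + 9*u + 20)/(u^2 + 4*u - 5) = (u + 4)/(u - 1)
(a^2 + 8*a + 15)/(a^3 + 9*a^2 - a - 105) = (a + 3)/(a^2 + 4*a - 21)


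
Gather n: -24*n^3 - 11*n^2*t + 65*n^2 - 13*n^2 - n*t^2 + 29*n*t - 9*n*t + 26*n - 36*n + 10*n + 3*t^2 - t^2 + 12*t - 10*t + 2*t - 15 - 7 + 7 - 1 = -24*n^3 + n^2*(52 - 11*t) + n*(-t^2 + 20*t) + 2*t^2 + 4*t - 16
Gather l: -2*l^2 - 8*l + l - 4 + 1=-2*l^2 - 7*l - 3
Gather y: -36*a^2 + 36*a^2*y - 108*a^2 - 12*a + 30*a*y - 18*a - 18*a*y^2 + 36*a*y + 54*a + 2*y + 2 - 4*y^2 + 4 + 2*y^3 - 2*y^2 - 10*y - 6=-144*a^2 + 24*a + 2*y^3 + y^2*(-18*a - 6) + y*(36*a^2 + 66*a - 8)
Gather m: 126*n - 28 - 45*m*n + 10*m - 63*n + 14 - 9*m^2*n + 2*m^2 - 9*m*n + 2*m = m^2*(2 - 9*n) + m*(12 - 54*n) + 63*n - 14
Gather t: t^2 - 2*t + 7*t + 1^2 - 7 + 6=t^2 + 5*t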